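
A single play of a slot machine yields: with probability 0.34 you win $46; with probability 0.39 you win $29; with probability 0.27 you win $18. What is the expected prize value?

E[payout] = 46·0.34 + 29·0.39 + 18·0.27
 = 15.64 + 11.31 + 4.86
 = 31.81

31.81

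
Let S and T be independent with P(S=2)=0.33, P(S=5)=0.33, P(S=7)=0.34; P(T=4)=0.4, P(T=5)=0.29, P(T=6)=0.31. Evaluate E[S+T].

9.6

E[S+T] = Σ_s Σ_t (s+t) · P(S=s)P(T=t)
 = 6·0.132 + 7·0.0957 + 8·0.1023 + 9·0.132 + 10·0.0957 + 11·0.1023 + 11·0.136 + 12·0.0986 + 13·0.1054
 = 0.792 + 0.6699 + 0.8184 + 1.188 + 0.957 + 1.1253 + 1.496 + 1.1832 + 1.3702
 = 9.6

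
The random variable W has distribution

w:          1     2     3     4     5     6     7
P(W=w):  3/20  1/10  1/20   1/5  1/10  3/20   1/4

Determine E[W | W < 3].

P(W < 3) = 3/20 + 1/10 = 1/4.
E[W | W < 3] = [1·3/20 + 2·1/10] / (1/4)
 = 7/20 / (1/4)
 = 7/5

1.4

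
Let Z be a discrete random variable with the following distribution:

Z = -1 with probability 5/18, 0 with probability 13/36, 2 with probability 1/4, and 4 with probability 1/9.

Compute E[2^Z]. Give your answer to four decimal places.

E[2^Z] = Σ 2^z·P(Z=z)
 = 1/2·5/18 + 1·13/36 + 4·1/4 + 16·1/9
 = 5/36 + 13/36 + 1 + 16/9
 = 59/18

3.2778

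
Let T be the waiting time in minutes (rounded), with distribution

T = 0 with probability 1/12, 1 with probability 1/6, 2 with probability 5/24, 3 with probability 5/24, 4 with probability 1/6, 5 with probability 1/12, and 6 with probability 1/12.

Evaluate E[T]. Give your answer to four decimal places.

E[T] = Σ t·P(T=t)
 = 0·1/12 + 1·1/6 + 2·5/24 + 3·5/24 + 4·1/6 + 5·1/12 + 6·1/12
 = 0 + 1/6 + 5/12 + 5/8 + 2/3 + 5/12 + 1/2
 = 67/24

2.7917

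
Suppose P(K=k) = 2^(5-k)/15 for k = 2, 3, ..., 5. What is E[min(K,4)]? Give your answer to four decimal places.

E[min(K,4)] = Σ min(k,4)·P(K=k)
 = 2·8/15 + 3·4/15 + 4·2/15 + 4·1/15
 = 16/15 + 4/5 + 8/15 + 4/15
 = 8/3

2.6667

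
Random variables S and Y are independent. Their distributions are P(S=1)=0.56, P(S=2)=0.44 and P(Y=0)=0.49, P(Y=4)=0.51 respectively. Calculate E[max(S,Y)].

E[max(S,Y)] = Σ_s Σ_y max(s,y) · P(S=s)P(Y=y)
 = 1·0.2744 + 4·0.2856 + 2·0.2156 + 4·0.2244
 = 0.2744 + 1.1424 + 0.4312 + 0.8976
 = 2.7456

2.7456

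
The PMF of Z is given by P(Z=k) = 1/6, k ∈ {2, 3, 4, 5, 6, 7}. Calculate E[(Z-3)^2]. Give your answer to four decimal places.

5.1667

E[(Z-3)^2] = Σ (z-3)^2·P(Z=z)
 = 1·1/6 + 0·1/6 + 1·1/6 + 4·1/6 + 9·1/6 + 16·1/6
 = 1/6 + 0 + 1/6 + 2/3 + 3/2 + 8/3
 = 31/6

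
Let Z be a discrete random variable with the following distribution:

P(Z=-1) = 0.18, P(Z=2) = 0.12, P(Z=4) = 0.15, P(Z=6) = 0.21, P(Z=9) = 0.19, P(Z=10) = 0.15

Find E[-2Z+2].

E[-2Z+2] = Σ (-2z+2)·P(Z=z)
 = 4·0.18 + (-2)·0.12 + (-6)·0.15 + (-10)·0.21 + (-16)·0.19 + (-18)·0.15
 = 0.72 + (-0.24) + (-0.9) + (-2.1) + (-3.04) + (-2.7)
 = -8.26

-8.26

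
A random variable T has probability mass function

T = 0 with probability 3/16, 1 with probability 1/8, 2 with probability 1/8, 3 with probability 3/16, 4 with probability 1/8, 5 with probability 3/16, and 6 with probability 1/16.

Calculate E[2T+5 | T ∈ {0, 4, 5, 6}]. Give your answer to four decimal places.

P(T ∈ {0, 4, 5, 6}) = 3/16 + 1/8 + 3/16 + 1/16 = 9/16.
E[2T+5 | T ∈ {0, 4, 5, 6}] = [5·3/16 + 13·1/8 + 15·3/16 + 17·1/16] / (9/16)
 = 103/16 / (9/16)
 = 103/9

11.4444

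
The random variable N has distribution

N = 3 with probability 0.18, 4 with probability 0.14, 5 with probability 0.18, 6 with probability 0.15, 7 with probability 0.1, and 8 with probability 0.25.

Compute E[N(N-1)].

E[N(N-1)] = Σ n(n-1)·P(N=n)
 = 6·0.18 + 12·0.14 + 20·0.18 + 30·0.15 + 42·0.1 + 56·0.25
 = 1.08 + 1.68 + 3.6 + 4.5 + 4.2 + 14
 = 29.06

29.06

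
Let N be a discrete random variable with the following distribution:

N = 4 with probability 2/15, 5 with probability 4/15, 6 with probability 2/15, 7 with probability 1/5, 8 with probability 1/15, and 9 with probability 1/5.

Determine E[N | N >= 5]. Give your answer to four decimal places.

P(N >= 5) = 4/15 + 2/15 + 1/5 + 1/15 + 1/5 = 13/15.
E[N | N >= 5] = [5·4/15 + 6·2/15 + 7·1/5 + 8·1/15 + 9·1/5] / (13/15)
 = 88/15 / (13/15)
 = 88/13

6.7692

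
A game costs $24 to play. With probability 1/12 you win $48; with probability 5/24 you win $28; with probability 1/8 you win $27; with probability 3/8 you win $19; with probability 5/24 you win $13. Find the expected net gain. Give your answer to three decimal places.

-0.958

E[payout] = 48·1/12 + 28·5/24 + 27·1/8 + 19·3/8 + 13·5/24
 = 4 + 35/6 + 27/8 + 57/8 + 65/24
 = 553/24
Net = 553/24 - 24 = -23/24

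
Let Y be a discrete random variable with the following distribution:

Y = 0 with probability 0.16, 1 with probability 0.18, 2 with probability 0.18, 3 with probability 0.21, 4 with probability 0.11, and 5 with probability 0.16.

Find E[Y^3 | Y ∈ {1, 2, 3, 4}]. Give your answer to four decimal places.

P(Y ∈ {1, 2, 3, 4}) = 0.18 + 0.18 + 0.21 + 0.11 = 0.68.
E[Y^3 | Y ∈ {1, 2, 3, 4}] = [1·0.18 + 8·0.18 + 27·0.21 + 64·0.11] / 0.68
 = 14.33 / 0.68
 = 1433/68

21.0735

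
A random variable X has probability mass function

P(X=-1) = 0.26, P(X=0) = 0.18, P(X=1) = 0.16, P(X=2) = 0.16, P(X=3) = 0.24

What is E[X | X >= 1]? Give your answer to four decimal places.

P(X >= 1) = 0.16 + 0.16 + 0.24 = 0.56.
E[X | X >= 1] = [1·0.16 + 2·0.16 + 3·0.24] / 0.56
 = 1.2 / 0.56
 = 15/7

2.1429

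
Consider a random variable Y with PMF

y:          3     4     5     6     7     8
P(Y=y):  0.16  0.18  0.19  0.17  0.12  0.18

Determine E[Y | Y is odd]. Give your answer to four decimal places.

4.8298

P(Y is odd) = 0.16 + 0.19 + 0.12 = 0.47.
E[Y | Y is odd] = [3·0.16 + 5·0.19 + 7·0.12] / 0.47
 = 2.27 / 0.47
 = 227/47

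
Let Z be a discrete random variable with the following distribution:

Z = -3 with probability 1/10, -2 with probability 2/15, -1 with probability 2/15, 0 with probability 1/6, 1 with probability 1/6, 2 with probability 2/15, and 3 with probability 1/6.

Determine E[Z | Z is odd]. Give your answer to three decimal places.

0.412

P(Z is odd) = 1/10 + 2/15 + 1/6 + 1/6 = 17/30.
E[Z | Z is odd] = [(-3)·1/10 + (-1)·2/15 + 1·1/6 + 3·1/6] / (17/30)
 = 7/30 / (17/30)
 = 7/17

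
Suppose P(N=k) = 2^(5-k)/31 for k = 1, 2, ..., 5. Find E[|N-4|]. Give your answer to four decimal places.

2.2258

E[|N-4|] = Σ |n-4|·P(N=n)
 = 3·16/31 + 2·8/31 + 1·4/31 + 0·2/31 + 1·1/31
 = 48/31 + 16/31 + 4/31 + 0 + 1/31
 = 69/31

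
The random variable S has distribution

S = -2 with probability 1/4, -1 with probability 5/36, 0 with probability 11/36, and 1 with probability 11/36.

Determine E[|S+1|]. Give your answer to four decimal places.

1.1667

E[|S+1|] = Σ |s+1|·P(S=s)
 = 1·1/4 + 0·5/36 + 1·11/36 + 2·11/36
 = 1/4 + 0 + 11/36 + 11/18
 = 7/6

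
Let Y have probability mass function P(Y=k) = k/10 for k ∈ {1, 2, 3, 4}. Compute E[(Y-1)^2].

5

E[(Y-1)^2] = Σ (y-1)^2·P(Y=y)
 = 0·1/10 + 1·1/5 + 4·3/10 + 9·2/5
 = 0 + 1/5 + 6/5 + 18/5
 = 5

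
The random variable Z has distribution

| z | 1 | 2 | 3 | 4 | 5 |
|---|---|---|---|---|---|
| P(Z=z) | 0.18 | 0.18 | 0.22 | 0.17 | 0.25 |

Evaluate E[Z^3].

49.69

E[Z^3] = Σ z^3·P(Z=z)
 = 1·0.18 + 8·0.18 + 27·0.22 + 64·0.17 + 125·0.25
 = 0.18 + 1.44 + 5.94 + 10.88 + 31.25
 = 49.69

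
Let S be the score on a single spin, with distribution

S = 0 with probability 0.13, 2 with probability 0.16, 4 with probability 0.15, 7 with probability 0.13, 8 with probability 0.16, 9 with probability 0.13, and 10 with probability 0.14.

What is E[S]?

5.68

E[S] = Σ s·P(S=s)
 = 0·0.13 + 2·0.16 + 4·0.15 + 7·0.13 + 8·0.16 + 9·0.13 + 10·0.14
 = 0 + 0.32 + 0.6 + 0.91 + 1.28 + 1.17 + 1.4
 = 5.68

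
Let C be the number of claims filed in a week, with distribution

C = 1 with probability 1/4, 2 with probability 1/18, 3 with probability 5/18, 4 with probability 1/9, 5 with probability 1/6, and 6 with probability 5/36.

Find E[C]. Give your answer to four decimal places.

E[C] = Σ c·P(C=c)
 = 1·1/4 + 2·1/18 + 3·5/18 + 4·1/9 + 5·1/6 + 6·5/36
 = 1/4 + 1/9 + 5/6 + 4/9 + 5/6 + 5/6
 = 119/36

3.3056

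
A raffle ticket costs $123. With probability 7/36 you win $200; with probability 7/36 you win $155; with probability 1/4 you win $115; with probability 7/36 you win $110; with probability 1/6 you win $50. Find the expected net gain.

E[payout] = 200·7/36 + 155·7/36 + 115·1/4 + 110·7/36 + 50·1/6
 = 350/9 + 1085/36 + 115/4 + 385/18 + 25/3
 = 255/2
Net = 255/2 - 123 = 9/2

4.5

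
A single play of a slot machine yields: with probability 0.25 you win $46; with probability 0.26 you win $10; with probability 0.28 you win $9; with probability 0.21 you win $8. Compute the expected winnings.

E[payout] = 46·0.25 + 10·0.26 + 9·0.28 + 8·0.21
 = 11.5 + 2.6 + 2.52 + 1.68
 = 18.3

18.3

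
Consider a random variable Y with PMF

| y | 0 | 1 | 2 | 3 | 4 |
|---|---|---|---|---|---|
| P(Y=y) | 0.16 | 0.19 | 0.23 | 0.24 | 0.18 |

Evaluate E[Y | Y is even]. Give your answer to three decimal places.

2.070

P(Y is even) = 0.16 + 0.23 + 0.18 = 0.57.
E[Y | Y is even] = [0·0.16 + 2·0.23 + 4·0.18] / 0.57
 = 1.18 / 0.57
 = 118/57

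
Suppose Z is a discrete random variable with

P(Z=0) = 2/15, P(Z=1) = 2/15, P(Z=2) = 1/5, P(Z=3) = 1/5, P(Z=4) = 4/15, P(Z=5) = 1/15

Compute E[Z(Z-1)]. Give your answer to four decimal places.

6.1333

E[Z(Z-1)] = Σ z(z-1)·P(Z=z)
 = 0·2/15 + 0·2/15 + 2·1/5 + 6·1/5 + 12·4/15 + 20·1/15
 = 0 + 0 + 2/5 + 6/5 + 16/5 + 4/3
 = 92/15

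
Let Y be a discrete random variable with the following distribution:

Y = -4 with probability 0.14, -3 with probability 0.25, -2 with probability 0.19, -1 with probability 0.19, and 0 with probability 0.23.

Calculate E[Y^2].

E[Y^2] = Σ y^2·P(Y=y)
 = 16·0.14 + 9·0.25 + 4·0.19 + 1·0.19 + 0·0.23
 = 2.24 + 2.25 + 0.76 + 0.19 + 0
 = 5.44

5.44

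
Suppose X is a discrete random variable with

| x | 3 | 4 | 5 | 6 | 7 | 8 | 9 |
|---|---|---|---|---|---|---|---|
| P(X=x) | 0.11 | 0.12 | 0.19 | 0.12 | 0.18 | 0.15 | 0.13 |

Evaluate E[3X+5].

E[3X+5] = Σ (3x+5)·P(X=x)
 = 14·0.11 + 17·0.12 + 20·0.19 + 23·0.12 + 26·0.18 + 29·0.15 + 32·0.13
 = 1.54 + 2.04 + 3.8 + 2.76 + 4.68 + 4.35 + 4.16
 = 23.33

23.33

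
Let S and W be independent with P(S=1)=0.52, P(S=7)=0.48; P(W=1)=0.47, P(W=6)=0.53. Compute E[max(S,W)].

E[max(S,W)] = Σ_s Σ_w max(s,w) · P(S=s)P(W=w)
 = 1·0.2444 + 6·0.2756 + 7·0.2256 + 7·0.2544
 = 0.2444 + 1.6536 + 1.5792 + 1.7808
 = 5.258

5.258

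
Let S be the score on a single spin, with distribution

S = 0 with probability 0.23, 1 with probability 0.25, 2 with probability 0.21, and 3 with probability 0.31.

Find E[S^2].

E[S^2] = Σ s^2·P(S=s)
 = 0·0.23 + 1·0.25 + 4·0.21 + 9·0.31
 = 0 + 0.25 + 0.84 + 2.79
 = 3.88

3.88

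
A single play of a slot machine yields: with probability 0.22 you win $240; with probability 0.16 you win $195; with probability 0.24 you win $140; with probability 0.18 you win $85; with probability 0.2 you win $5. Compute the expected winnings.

133.9

E[payout] = 240·0.22 + 195·0.16 + 140·0.24 + 85·0.18 + 5·0.2
 = 52.8 + 31.2 + 33.6 + 15.3 + 1
 = 133.9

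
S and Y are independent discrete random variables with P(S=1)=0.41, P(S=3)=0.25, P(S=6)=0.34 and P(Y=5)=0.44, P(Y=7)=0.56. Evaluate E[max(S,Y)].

6.2696

E[max(S,Y)] = Σ_s Σ_y max(s,y) · P(S=s)P(Y=y)
 = 5·0.1804 + 7·0.2296 + 5·0.11 + 7·0.14 + 6·0.1496 + 7·0.1904
 = 0.902 + 1.6072 + 0.55 + 0.98 + 0.8976 + 1.3328
 = 6.2696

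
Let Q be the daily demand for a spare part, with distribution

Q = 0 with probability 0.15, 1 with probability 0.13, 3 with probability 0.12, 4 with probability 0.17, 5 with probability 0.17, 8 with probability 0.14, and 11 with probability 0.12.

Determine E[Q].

E[Q] = Σ q·P(Q=q)
 = 0·0.15 + 1·0.13 + 3·0.12 + 4·0.17 + 5·0.17 + 8·0.14 + 11·0.12
 = 0 + 0.13 + 0.36 + 0.68 + 0.85 + 1.12 + 1.32
 = 4.46

4.46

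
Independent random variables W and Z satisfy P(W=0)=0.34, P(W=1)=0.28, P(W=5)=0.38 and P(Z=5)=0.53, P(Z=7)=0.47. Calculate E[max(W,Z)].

E[max(W,Z)] = Σ_w Σ_z max(w,z) · P(W=w)P(Z=z)
 = 5·0.1802 + 7·0.1598 + 5·0.1484 + 7·0.1316 + 5·0.2014 + 7·0.1786
 = 0.901 + 1.1186 + 0.742 + 0.9212 + 1.007 + 1.2502
 = 5.94

5.94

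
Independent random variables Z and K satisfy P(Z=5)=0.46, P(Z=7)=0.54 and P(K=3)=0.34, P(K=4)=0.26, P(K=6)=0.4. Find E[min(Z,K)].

4.276

E[min(Z,K)] = Σ_z Σ_k min(z,k) · P(Z=z)P(K=k)
 = 3·0.1564 + 4·0.1196 + 5·0.184 + 3·0.1836 + 4·0.1404 + 6·0.216
 = 0.4692 + 0.4784 + 0.92 + 0.5508 + 0.5616 + 1.296
 = 4.276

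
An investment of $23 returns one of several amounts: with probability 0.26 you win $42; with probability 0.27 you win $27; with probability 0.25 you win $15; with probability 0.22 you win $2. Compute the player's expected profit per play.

-0.6

E[payout] = 42·0.26 + 27·0.27 + 15·0.25 + 2·0.22
 = 10.92 + 7.29 + 3.75 + 0.44
 = 22.4
Net = 22.4 - 23 = -0.6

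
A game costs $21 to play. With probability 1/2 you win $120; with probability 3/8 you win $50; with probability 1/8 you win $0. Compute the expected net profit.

57.75

E[payout] = 120·1/2 + 50·3/8 + 0·1/8
 = 60 + 75/4 + 0
 = 315/4
Net = 315/4 - 21 = 231/4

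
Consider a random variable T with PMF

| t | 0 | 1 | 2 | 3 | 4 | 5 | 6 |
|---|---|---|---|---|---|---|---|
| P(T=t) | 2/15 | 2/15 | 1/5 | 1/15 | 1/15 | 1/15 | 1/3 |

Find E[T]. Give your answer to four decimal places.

E[T] = Σ t·P(T=t)
 = 0·2/15 + 1·2/15 + 2·1/5 + 3·1/15 + 4·1/15 + 5·1/15 + 6·1/3
 = 0 + 2/15 + 2/5 + 1/5 + 4/15 + 1/3 + 2
 = 10/3

3.3333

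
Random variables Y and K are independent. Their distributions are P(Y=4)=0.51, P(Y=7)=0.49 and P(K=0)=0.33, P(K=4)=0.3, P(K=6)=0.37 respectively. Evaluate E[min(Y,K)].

3.0426

E[min(Y,K)] = Σ_y Σ_k min(y,k) · P(Y=y)P(K=k)
 = 0·0.1683 + 4·0.153 + 4·0.1887 + 0·0.1617 + 4·0.147 + 6·0.1813
 = 0 + 0.612 + 0.7548 + 0 + 0.588 + 1.0878
 = 3.0426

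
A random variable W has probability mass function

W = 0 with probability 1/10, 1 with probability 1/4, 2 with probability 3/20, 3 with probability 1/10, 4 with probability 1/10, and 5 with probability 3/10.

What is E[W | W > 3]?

4.75

P(W > 3) = 1/10 + 3/10 = 2/5.
E[W | W > 3] = [4·1/10 + 5·3/10] / (2/5)
 = 19/10 / (2/5)
 = 19/4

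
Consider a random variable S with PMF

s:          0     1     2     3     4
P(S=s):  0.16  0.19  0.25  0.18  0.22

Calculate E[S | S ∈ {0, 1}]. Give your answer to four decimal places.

P(S ∈ {0, 1}) = 0.16 + 0.19 = 0.35.
E[S | S ∈ {0, 1}] = [0·0.16 + 1·0.19] / 0.35
 = 0.19 / 0.35
 = 19/35

0.5429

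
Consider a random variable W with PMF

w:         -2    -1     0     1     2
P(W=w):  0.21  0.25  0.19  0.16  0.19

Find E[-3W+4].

4.39

E[-3W+4] = Σ (-3w+4)·P(W=w)
 = 10·0.21 + 7·0.25 + 4·0.19 + 1·0.16 + (-2)·0.19
 = 2.1 + 1.75 + 0.76 + 0.16 + (-0.38)
 = 4.39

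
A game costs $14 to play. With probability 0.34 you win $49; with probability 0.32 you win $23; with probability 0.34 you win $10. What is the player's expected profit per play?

E[payout] = 49·0.34 + 23·0.32 + 10·0.34
 = 16.66 + 7.36 + 3.4
 = 27.42
Net = 27.42 - 14 = 13.42

13.42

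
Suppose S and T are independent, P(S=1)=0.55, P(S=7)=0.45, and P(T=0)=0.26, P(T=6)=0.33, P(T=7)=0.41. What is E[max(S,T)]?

5.9605

E[max(S,T)] = Σ_s Σ_t max(s,t) · P(S=s)P(T=t)
 = 1·0.143 + 6·0.1815 + 7·0.2255 + 7·0.117 + 7·0.1485 + 7·0.1845
 = 0.143 + 1.089 + 1.5785 + 0.819 + 1.0395 + 1.2915
 = 5.9605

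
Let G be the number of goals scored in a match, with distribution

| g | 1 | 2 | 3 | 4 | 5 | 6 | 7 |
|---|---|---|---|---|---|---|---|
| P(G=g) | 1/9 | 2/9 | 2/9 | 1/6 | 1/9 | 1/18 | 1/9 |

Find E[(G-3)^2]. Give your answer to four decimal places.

E[(G-3)^2] = Σ (g-3)^2·P(G=g)
 = 4·1/9 + 1·2/9 + 0·2/9 + 1·1/6 + 4·1/9 + 9·1/18 + 16·1/9
 = 4/9 + 2/9 + 0 + 1/6 + 4/9 + 1/2 + 16/9
 = 32/9

3.5556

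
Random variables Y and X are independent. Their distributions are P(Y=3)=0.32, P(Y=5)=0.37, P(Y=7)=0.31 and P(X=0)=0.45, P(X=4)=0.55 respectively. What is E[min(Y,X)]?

2.024

E[min(Y,X)] = Σ_y Σ_x min(y,x) · P(Y=y)P(X=x)
 = 0·0.144 + 3·0.176 + 0·0.1665 + 4·0.2035 + 0·0.1395 + 4·0.1705
 = 0 + 0.528 + 0 + 0.814 + 0 + 0.682
 = 2.024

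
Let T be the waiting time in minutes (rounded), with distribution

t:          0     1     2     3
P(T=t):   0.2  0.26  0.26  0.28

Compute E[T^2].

3.82

E[T^2] = Σ t^2·P(T=t)
 = 0·0.2 + 1·0.26 + 4·0.26 + 9·0.28
 = 0 + 0.26 + 1.04 + 2.52
 = 3.82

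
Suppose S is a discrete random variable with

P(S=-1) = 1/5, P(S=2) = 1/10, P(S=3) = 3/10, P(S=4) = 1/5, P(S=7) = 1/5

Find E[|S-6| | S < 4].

P(S < 4) = 1/5 + 1/10 + 3/10 = 3/5.
E[|S-6| | S < 4] = [7·1/5 + 4·1/10 + 3·3/10] / (3/5)
 = 27/10 / (3/5)
 = 9/2

4.5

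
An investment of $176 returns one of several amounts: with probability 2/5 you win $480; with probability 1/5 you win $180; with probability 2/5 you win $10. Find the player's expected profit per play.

E[payout] = 480·2/5 + 180·1/5 + 10·2/5
 = 192 + 36 + 4
 = 232
Net = 232 - 176 = 56

56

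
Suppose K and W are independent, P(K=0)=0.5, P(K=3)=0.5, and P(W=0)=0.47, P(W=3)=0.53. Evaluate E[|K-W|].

E[|K-W|] = Σ_k Σ_w |k-w| · P(K=k)P(W=w)
 = 0·0.235 + 3·0.265 + 3·0.235 + 0·0.265
 = 0 + 0.795 + 0.705 + 0
 = 1.5

1.5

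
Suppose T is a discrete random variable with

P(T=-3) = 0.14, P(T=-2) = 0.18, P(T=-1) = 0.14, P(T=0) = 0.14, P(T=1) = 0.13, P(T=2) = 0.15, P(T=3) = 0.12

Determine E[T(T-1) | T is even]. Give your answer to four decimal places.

2.9362

P(T is even) = 0.18 + 0.14 + 0.15 = 0.47.
E[T(T-1) | T is even] = [6·0.18 + 0·0.14 + 2·0.15] / 0.47
 = 1.38 / 0.47
 = 138/47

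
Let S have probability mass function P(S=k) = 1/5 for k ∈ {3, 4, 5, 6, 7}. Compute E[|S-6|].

1.4

E[|S-6|] = Σ |s-6|·P(S=s)
 = 3·1/5 + 2·1/5 + 1·1/5 + 0·1/5 + 1·1/5
 = 3/5 + 2/5 + 1/5 + 0 + 1/5
 = 7/5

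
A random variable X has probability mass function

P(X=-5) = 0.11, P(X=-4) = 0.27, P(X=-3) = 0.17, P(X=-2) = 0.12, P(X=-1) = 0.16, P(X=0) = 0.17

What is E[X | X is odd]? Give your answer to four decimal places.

-2.7727

P(X is odd) = 0.11 + 0.17 + 0.16 = 0.44.
E[X | X is odd] = [(-5)·0.11 + (-3)·0.17 + (-1)·0.16] / 0.44
 = -1.22 / 0.44
 = -61/22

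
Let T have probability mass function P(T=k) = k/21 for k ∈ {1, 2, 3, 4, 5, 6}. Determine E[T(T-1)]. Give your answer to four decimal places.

16.6667

E[T(T-1)] = Σ t(t-1)·P(T=t)
 = 0·1/21 + 2·2/21 + 6·1/7 + 12·4/21 + 20·5/21 + 30·2/7
 = 0 + 4/21 + 6/7 + 16/7 + 100/21 + 60/7
 = 50/3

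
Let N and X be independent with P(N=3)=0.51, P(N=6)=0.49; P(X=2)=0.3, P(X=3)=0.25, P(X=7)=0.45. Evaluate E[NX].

20.115

E[NX] = Σ_n Σ_x nx · P(N=n)P(X=x)
 = 6·0.153 + 9·0.1275 + 21·0.2295 + 12·0.147 + 18·0.1225 + 42·0.2205
 = 0.918 + 1.1475 + 4.8195 + 1.764 + 2.205 + 9.261
 = 20.115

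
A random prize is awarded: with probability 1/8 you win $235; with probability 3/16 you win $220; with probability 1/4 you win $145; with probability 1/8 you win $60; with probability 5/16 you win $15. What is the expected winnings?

119.0625

E[payout] = 235·1/8 + 220·3/16 + 145·1/4 + 60·1/8 + 15·5/16
 = 235/8 + 165/4 + 145/4 + 15/2 + 75/16
 = 1905/16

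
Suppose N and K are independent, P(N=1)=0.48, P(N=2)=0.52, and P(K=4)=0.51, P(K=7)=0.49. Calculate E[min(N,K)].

1.52

E[min(N,K)] = Σ_n Σ_k min(n,k) · P(N=n)P(K=k)
 = 1·0.2448 + 1·0.2352 + 2·0.2652 + 2·0.2548
 = 0.2448 + 0.2352 + 0.5304 + 0.5096
 = 1.52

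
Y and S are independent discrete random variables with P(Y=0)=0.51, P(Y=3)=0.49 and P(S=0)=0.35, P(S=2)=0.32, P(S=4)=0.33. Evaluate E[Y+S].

3.43

E[Y+S] = Σ_y Σ_s (y+s) · P(Y=y)P(S=s)
 = 0·0.1785 + 2·0.1632 + 4·0.1683 + 3·0.1715 + 5·0.1568 + 7·0.1617
 = 0 + 0.3264 + 0.6732 + 0.5145 + 0.784 + 1.1319
 = 3.43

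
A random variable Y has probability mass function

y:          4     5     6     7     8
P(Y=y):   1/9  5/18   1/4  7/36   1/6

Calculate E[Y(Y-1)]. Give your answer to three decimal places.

E[Y(Y-1)] = Σ y(y-1)·P(Y=y)
 = 12·1/9 + 20·5/18 + 30·1/4 + 42·7/36 + 56·1/6
 = 4/3 + 50/9 + 15/2 + 49/6 + 28/3
 = 287/9

31.889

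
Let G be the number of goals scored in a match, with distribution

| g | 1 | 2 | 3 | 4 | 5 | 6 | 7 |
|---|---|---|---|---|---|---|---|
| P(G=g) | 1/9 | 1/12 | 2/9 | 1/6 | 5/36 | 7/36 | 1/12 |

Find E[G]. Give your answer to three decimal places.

E[G] = Σ g·P(G=g)
 = 1·1/9 + 2·1/12 + 3·2/9 + 4·1/6 + 5·5/36 + 6·7/36 + 7·1/12
 = 1/9 + 1/6 + 2/3 + 2/3 + 25/36 + 7/6 + 7/12
 = 73/18

4.056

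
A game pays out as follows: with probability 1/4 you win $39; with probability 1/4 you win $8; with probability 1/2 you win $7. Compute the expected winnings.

15.25

E[payout] = 39·1/4 + 8·1/4 + 7·1/2
 = 39/4 + 2 + 7/2
 = 61/4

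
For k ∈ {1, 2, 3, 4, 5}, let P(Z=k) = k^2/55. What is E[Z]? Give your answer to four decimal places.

E[Z] = Σ z·P(Z=z)
 = 1·1/55 + 2·4/55 + 3·9/55 + 4·16/55 + 5·5/11
 = 1/55 + 8/55 + 27/55 + 64/55 + 25/11
 = 45/11

4.0909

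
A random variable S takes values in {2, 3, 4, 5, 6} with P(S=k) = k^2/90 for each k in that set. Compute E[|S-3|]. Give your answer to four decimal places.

1.9778

E[|S-3|] = Σ |s-3|·P(S=s)
 = 1·2/45 + 0·1/10 + 1·8/45 + 2·5/18 + 3·2/5
 = 2/45 + 0 + 8/45 + 5/9 + 6/5
 = 89/45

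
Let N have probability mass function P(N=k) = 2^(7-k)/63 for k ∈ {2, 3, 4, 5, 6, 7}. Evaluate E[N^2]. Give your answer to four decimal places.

9.8571

E[N^2] = Σ n^2·P(N=n)
 = 4·32/63 + 9·16/63 + 16·8/63 + 25·4/63 + 36·2/63 + 49·1/63
 = 128/63 + 16/7 + 128/63 + 100/63 + 8/7 + 7/9
 = 69/7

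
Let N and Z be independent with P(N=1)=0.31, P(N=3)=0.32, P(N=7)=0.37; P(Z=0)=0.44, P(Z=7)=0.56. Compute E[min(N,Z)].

E[min(N,Z)] = Σ_n Σ_z min(n,z) · P(N=n)P(Z=z)
 = 0·0.1364 + 1·0.1736 + 0·0.1408 + 3·0.1792 + 0·0.1628 + 7·0.2072
 = 0 + 0.1736 + 0 + 0.5376 + 0 + 1.4504
 = 2.1616

2.1616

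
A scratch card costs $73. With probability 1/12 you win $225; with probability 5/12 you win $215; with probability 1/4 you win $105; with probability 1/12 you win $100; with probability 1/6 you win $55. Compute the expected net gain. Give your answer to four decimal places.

E[payout] = 225·1/12 + 215·5/12 + 105·1/4 + 100·1/12 + 55·1/6
 = 75/4 + 1075/12 + 105/4 + 25/3 + 55/6
 = 1825/12
Net = 1825/12 - 73 = 949/12

79.0833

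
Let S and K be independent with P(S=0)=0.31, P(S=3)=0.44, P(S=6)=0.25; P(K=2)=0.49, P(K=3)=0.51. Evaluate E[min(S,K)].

E[min(S,K)] = Σ_s Σ_k min(s,k) · P(S=s)P(K=k)
 = 0·0.1519 + 0·0.1581 + 2·0.2156 + 3·0.2244 + 2·0.1225 + 3·0.1275
 = 0 + 0 + 0.4312 + 0.6732 + 0.245 + 0.3825
 = 1.7319

1.7319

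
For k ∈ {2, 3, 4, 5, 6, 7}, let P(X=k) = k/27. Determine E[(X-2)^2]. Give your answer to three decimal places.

12.407

E[(X-2)^2] = Σ (x-2)^2·P(X=x)
 = 0·2/27 + 1·1/9 + 4·4/27 + 9·5/27 + 16·2/9 + 25·7/27
 = 0 + 1/9 + 16/27 + 5/3 + 32/9 + 175/27
 = 335/27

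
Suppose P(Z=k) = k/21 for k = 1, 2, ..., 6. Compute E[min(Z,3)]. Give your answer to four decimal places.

E[min(Z,3)] = Σ min(z,3)·P(Z=z)
 = 1·1/21 + 2·2/21 + 3·1/7 + 3·4/21 + 3·5/21 + 3·2/7
 = 1/21 + 4/21 + 3/7 + 4/7 + 5/7 + 6/7
 = 59/21

2.8095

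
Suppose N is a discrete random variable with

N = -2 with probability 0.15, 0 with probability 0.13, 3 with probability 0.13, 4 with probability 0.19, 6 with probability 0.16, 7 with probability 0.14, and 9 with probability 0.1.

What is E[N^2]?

25.53

E[N^2] = Σ n^2·P(N=n)
 = 4·0.15 + 0·0.13 + 9·0.13 + 16·0.19 + 36·0.16 + 49·0.14 + 81·0.1
 = 0.6 + 0 + 1.17 + 3.04 + 5.76 + 6.86 + 8.1
 = 25.53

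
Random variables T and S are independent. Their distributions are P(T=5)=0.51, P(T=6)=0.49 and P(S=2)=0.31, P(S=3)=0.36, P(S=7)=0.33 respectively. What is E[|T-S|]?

2.4766

E[|T-S|] = Σ_t Σ_s |t-s| · P(T=t)P(S=s)
 = 3·0.1581 + 2·0.1836 + 2·0.1683 + 4·0.1519 + 3·0.1764 + 1·0.1617
 = 0.4743 + 0.3672 + 0.3366 + 0.6076 + 0.5292 + 0.1617
 = 2.4766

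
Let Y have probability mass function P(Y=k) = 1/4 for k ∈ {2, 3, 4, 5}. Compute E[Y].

3.5

E[Y] = Σ y·P(Y=y)
 = 2·1/4 + 3·1/4 + 4·1/4 + 5·1/4
 = 1/2 + 3/4 + 1 + 5/4
 = 7/2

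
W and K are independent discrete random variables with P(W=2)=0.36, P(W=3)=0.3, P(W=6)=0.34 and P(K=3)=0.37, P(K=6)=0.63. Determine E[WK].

E[WK] = Σ_w Σ_k wk · P(W=w)P(K=k)
 = 6·0.1332 + 12·0.2268 + 9·0.111 + 18·0.189 + 18·0.1258 + 36·0.2142
 = 0.7992 + 2.7216 + 0.999 + 3.402 + 2.2644 + 7.7112
 = 17.8974

17.8974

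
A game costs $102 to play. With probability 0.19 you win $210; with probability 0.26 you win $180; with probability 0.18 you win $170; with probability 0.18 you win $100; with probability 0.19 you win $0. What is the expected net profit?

33.3

E[payout] = 210·0.19 + 180·0.26 + 170·0.18 + 100·0.18 + 0·0.19
 = 39.9 + 46.8 + 30.6 + 18 + 0
 = 135.3
Net = 135.3 - 102 = 33.3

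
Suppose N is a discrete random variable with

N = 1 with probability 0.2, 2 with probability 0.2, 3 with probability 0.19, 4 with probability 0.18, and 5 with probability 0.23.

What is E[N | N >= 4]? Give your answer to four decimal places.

P(N >= 4) = 0.18 + 0.23 = 0.41.
E[N | N >= 4] = [4·0.18 + 5·0.23] / 0.41
 = 1.87 / 0.41
 = 187/41

4.5610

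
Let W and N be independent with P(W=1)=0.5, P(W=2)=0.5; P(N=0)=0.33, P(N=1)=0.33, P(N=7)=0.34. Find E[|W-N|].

2.53

E[|W-N|] = Σ_w Σ_n |w-n| · P(W=w)P(N=n)
 = 1·0.165 + 0·0.165 + 6·0.17 + 2·0.165 + 1·0.165 + 5·0.17
 = 0.165 + 0 + 1.02 + 0.33 + 0.165 + 0.85
 = 2.53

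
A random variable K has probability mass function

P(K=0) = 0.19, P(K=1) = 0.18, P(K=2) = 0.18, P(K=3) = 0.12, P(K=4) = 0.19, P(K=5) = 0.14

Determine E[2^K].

9.75

E[2^K] = Σ 2^k·P(K=k)
 = 1·0.19 + 2·0.18 + 4·0.18 + 8·0.12 + 16·0.19 + 32·0.14
 = 0.19 + 0.36 + 0.72 + 0.96 + 3.04 + 4.48
 = 9.75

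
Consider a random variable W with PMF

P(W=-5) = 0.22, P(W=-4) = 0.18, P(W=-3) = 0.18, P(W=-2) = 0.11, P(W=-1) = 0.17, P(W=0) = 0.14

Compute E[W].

E[W] = Σ w·P(W=w)
 = (-5)·0.22 + (-4)·0.18 + (-3)·0.18 + (-2)·0.11 + (-1)·0.17 + 0·0.14
 = (-1.1) + (-0.72) + (-0.54) + (-0.22) + (-0.17) + 0
 = -2.75

-2.75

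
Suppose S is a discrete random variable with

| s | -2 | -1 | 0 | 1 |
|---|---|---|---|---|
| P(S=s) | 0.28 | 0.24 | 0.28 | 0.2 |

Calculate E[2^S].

0.87

E[2^S] = Σ 2^s·P(S=s)
 = 0.25·0.28 + 0.5·0.24 + 1·0.28 + 2·0.2
 = 0.07 + 0.12 + 0.28 + 0.4
 = 0.87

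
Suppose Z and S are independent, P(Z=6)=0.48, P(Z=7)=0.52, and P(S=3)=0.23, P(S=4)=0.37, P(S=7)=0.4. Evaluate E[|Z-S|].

E[|Z-S|] = Σ_z Σ_s |z-s| · P(Z=z)P(S=s)
 = 3·0.1104 + 2·0.1776 + 1·0.192 + 4·0.1196 + 3·0.1924 + 0·0.208
 = 0.3312 + 0.3552 + 0.192 + 0.4784 + 0.5772 + 0
 = 1.934

1.934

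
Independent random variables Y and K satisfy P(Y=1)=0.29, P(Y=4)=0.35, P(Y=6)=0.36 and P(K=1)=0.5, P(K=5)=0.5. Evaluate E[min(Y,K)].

2.245

E[min(Y,K)] = Σ_y Σ_k min(y,k) · P(Y=y)P(K=k)
 = 1·0.145 + 1·0.145 + 1·0.175 + 4·0.175 + 1·0.18 + 5·0.18
 = 0.145 + 0.145 + 0.175 + 0.7 + 0.18 + 0.9
 = 2.245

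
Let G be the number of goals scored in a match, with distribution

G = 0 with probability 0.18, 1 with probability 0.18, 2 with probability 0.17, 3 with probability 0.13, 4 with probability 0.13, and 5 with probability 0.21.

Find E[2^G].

E[2^G] = Σ 2^g·P(G=g)
 = 1·0.18 + 2·0.18 + 4·0.17 + 8·0.13 + 16·0.13 + 32·0.21
 = 0.18 + 0.36 + 0.68 + 1.04 + 2.08 + 6.72
 = 11.06

11.06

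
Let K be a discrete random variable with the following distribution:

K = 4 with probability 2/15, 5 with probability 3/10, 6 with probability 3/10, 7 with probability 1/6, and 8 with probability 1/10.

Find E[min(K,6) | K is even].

P(K is even) = 2/15 + 3/10 + 1/10 = 8/15.
E[min(K,6) | K is even] = [4·2/15 + 6·3/10 + 6·1/10] / (8/15)
 = 44/15 / (8/15)
 = 11/2

5.5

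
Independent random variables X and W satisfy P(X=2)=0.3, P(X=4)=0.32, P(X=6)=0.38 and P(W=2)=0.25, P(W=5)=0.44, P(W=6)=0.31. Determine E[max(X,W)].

5.2672

E[max(X,W)] = Σ_x Σ_w max(x,w) · P(X=x)P(W=w)
 = 2·0.075 + 5·0.132 + 6·0.093 + 4·0.08 + 5·0.1408 + 6·0.0992 + 6·0.095 + 6·0.1672 + 6·0.1178
 = 0.15 + 0.66 + 0.558 + 0.32 + 0.704 + 0.5952 + 0.57 + 1.0032 + 0.7068
 = 5.2672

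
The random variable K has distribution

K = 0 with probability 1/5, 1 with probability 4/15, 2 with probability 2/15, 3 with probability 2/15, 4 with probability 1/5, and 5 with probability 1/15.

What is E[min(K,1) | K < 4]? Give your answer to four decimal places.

P(K < 4) = 1/5 + 4/15 + 2/15 + 2/15 = 11/15.
E[min(K,1) | K < 4] = [0·1/5 + 1·4/15 + 1·2/15 + 1·2/15] / (11/15)
 = 8/15 / (11/15)
 = 8/11

0.7273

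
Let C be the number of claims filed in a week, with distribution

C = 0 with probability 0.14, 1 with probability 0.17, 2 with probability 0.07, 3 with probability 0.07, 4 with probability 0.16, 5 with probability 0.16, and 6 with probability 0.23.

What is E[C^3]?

E[C^3] = Σ c^3·P(C=c)
 = 0·0.14 + 1·0.17 + 8·0.07 + 27·0.07 + 64·0.16 + 125·0.16 + 216·0.23
 = 0 + 0.17 + 0.56 + 1.89 + 10.24 + 20 + 49.68
 = 82.54

82.54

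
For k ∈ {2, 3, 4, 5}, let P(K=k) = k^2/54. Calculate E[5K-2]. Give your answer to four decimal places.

18.7407

E[5K-2] = Σ (5k-2)·P(K=k)
 = 8·2/27 + 13·1/6 + 18·8/27 + 23·25/54
 = 16/27 + 13/6 + 16/3 + 575/54
 = 506/27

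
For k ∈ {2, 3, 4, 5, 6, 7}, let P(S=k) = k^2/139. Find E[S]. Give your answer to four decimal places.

E[S] = Σ s·P(S=s)
 = 2·4/139 + 3·9/139 + 4·16/139 + 5·25/139 + 6·36/139 + 7·49/139
 = 8/139 + 27/139 + 64/139 + 125/139 + 216/139 + 343/139
 = 783/139

5.6331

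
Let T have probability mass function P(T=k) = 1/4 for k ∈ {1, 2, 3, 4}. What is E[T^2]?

7.5

E[T^2] = Σ t^2·P(T=t)
 = 1·1/4 + 4·1/4 + 9·1/4 + 16·1/4
 = 1/4 + 1 + 9/4 + 4
 = 15/2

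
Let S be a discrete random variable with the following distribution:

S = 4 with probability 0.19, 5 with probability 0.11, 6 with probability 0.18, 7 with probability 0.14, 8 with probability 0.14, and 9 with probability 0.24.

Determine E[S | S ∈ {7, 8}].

7.5

P(S ∈ {7, 8}) = 0.14 + 0.14 = 0.28.
E[S | S ∈ {7, 8}] = [7·0.14 + 8·0.14] / 0.28
 = 2.1 / 0.28
 = 15/2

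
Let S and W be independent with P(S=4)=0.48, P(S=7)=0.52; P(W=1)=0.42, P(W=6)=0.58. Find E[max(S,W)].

E[max(S,W)] = Σ_s Σ_w max(s,w) · P(S=s)P(W=w)
 = 4·0.2016 + 6·0.2784 + 7·0.2184 + 7·0.3016
 = 0.8064 + 1.6704 + 1.5288 + 2.1112
 = 6.1168

6.1168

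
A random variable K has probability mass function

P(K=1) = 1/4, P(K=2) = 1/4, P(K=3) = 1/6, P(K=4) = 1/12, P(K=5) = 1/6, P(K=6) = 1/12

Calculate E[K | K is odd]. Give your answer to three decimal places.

2.714

P(K is odd) = 1/4 + 1/6 + 1/6 = 7/12.
E[K | K is odd] = [1·1/4 + 3·1/6 + 5·1/6] / (7/12)
 = 19/12 / (7/12)
 = 19/7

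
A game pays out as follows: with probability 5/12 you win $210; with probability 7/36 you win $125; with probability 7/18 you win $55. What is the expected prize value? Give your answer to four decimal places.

E[payout] = 210·5/12 + 125·7/36 + 55·7/18
 = 175/2 + 875/36 + 385/18
 = 4795/36

133.1944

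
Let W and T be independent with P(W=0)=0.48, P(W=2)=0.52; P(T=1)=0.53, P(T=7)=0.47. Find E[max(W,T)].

4.0956

E[max(W,T)] = Σ_w Σ_t max(w,t) · P(W=w)P(T=t)
 = 1·0.2544 + 7·0.2256 + 2·0.2756 + 7·0.2444
 = 0.2544 + 1.5792 + 0.5512 + 1.7108
 = 4.0956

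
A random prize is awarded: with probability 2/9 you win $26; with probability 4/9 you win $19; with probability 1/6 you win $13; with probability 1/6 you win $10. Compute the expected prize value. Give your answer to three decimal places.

18.056

E[payout] = 26·2/9 + 19·4/9 + 13·1/6 + 10·1/6
 = 52/9 + 76/9 + 13/6 + 5/3
 = 325/18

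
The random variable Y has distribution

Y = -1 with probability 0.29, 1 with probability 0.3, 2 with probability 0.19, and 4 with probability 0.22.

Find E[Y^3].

E[Y^3] = Σ y^3·P(Y=y)
 = (-1)·0.29 + 1·0.3 + 8·0.19 + 64·0.22
 = (-0.29) + 0.3 + 1.52 + 14.08
 = 15.61

15.61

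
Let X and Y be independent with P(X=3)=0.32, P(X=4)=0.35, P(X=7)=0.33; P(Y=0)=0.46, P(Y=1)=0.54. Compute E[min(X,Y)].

0.54

E[min(X,Y)] = Σ_x Σ_y min(x,y) · P(X=x)P(Y=y)
 = 0·0.1472 + 1·0.1728 + 0·0.161 + 1·0.189 + 0·0.1518 + 1·0.1782
 = 0 + 0.1728 + 0 + 0.189 + 0 + 0.1782
 = 0.54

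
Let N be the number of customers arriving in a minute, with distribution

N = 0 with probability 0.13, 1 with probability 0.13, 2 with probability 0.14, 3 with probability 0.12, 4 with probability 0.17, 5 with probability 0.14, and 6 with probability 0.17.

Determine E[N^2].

14.11

E[N^2] = Σ n^2·P(N=n)
 = 0·0.13 + 1·0.13 + 4·0.14 + 9·0.12 + 16·0.17 + 25·0.14 + 36·0.17
 = 0 + 0.13 + 0.56 + 1.08 + 2.72 + 3.5 + 6.12
 = 14.11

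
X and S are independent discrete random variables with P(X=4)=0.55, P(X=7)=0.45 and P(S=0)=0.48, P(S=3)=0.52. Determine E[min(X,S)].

1.56

E[min(X,S)] = Σ_x Σ_s min(x,s) · P(X=x)P(S=s)
 = 0·0.264 + 3·0.286 + 0·0.216 + 3·0.234
 = 0 + 0.858 + 0 + 0.702
 = 1.56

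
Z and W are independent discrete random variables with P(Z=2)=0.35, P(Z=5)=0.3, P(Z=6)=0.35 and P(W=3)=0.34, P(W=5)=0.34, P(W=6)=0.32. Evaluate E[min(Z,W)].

3.62

E[min(Z,W)] = Σ_z Σ_w min(z,w) · P(Z=z)P(W=w)
 = 2·0.119 + 2·0.119 + 2·0.112 + 3·0.102 + 5·0.102 + 5·0.096 + 3·0.119 + 5·0.119 + 6·0.112
 = 0.238 + 0.238 + 0.224 + 0.306 + 0.51 + 0.48 + 0.357 + 0.595 + 0.672
 = 3.62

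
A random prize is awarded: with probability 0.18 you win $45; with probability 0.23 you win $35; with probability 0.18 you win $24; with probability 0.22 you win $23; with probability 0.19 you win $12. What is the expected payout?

27.81

E[payout] = 45·0.18 + 35·0.23 + 24·0.18 + 23·0.22 + 12·0.19
 = 8.1 + 8.05 + 4.32 + 5.06 + 2.28
 = 27.81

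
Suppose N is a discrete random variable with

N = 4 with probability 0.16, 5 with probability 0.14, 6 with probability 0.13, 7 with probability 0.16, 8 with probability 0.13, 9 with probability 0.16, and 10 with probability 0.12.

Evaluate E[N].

6.92

E[N] = Σ n·P(N=n)
 = 4·0.16 + 5·0.14 + 6·0.13 + 7·0.16 + 8·0.13 + 9·0.16 + 10·0.12
 = 0.64 + 0.7 + 0.78 + 1.12 + 1.04 + 1.44 + 1.2
 = 6.92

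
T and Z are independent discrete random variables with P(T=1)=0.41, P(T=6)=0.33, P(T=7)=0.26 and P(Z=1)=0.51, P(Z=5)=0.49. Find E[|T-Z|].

2.8572

E[|T-Z|] = Σ_t Σ_z |t-z| · P(T=t)P(Z=z)
 = 0·0.2091 + 4·0.2009 + 5·0.1683 + 1·0.1617 + 6·0.1326 + 2·0.1274
 = 0 + 0.8036 + 0.8415 + 0.1617 + 0.7956 + 0.2548
 = 2.8572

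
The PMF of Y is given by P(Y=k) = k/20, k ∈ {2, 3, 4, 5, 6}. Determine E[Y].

4.5

E[Y] = Σ y·P(Y=y)
 = 2·1/10 + 3·3/20 + 4·1/5 + 5·1/4 + 6·3/10
 = 1/5 + 9/20 + 4/5 + 5/4 + 9/5
 = 9/2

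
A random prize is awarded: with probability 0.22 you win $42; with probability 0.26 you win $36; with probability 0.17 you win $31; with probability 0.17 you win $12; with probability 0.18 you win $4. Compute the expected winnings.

E[payout] = 42·0.22 + 36·0.26 + 31·0.17 + 12·0.17 + 4·0.18
 = 9.24 + 9.36 + 5.27 + 2.04 + 0.72
 = 26.63

26.63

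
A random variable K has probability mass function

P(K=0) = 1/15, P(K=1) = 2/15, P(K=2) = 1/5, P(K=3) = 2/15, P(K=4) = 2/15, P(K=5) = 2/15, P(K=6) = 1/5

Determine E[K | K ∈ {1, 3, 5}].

P(K ∈ {1, 3, 5}) = 2/15 + 2/15 + 2/15 = 2/5.
E[K | K ∈ {1, 3, 5}] = [1·2/15 + 3·2/15 + 5·2/15] / (2/5)
 = 6/5 / (2/5)
 = 3

3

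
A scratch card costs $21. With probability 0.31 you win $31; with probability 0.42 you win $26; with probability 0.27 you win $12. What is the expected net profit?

2.77

E[payout] = 31·0.31 + 26·0.42 + 12·0.27
 = 9.61 + 10.92 + 3.24
 = 23.77
Net = 23.77 - 21 = 2.77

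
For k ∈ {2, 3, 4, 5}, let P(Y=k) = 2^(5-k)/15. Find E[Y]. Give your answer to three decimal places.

2.733

E[Y] = Σ y·P(Y=y)
 = 2·8/15 + 3·4/15 + 4·2/15 + 5·1/15
 = 16/15 + 4/5 + 8/15 + 1/3
 = 41/15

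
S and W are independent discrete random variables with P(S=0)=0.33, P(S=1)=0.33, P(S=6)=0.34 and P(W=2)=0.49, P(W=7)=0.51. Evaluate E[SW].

E[SW] = Σ_s Σ_w sw · P(S=s)P(W=w)
 = 0·0.1617 + 0·0.1683 + 2·0.1617 + 7·0.1683 + 12·0.1666 + 42·0.1734
 = 0 + 0 + 0.3234 + 1.1781 + 1.9992 + 7.2828
 = 10.7835

10.7835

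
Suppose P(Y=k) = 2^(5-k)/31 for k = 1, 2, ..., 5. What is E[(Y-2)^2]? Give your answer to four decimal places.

1.1935

E[(Y-2)^2] = Σ (y-2)^2·P(Y=y)
 = 1·16/31 + 0·8/31 + 1·4/31 + 4·2/31 + 9·1/31
 = 16/31 + 0 + 4/31 + 8/31 + 9/31
 = 37/31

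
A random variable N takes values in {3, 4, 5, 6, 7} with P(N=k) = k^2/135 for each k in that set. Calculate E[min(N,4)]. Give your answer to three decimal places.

E[min(N,4)] = Σ min(n,4)·P(N=n)
 = 3·1/15 + 4·16/135 + 4·5/27 + 4·4/15 + 4·49/135
 = 1/5 + 64/135 + 20/27 + 16/15 + 196/135
 = 59/15

3.933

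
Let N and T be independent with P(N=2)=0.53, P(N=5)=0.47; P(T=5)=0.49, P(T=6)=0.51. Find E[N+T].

8.92

E[N+T] = Σ_n Σ_t (n+t) · P(N=n)P(T=t)
 = 7·0.2597 + 8·0.2703 + 10·0.2303 + 11·0.2397
 = 1.8179 + 2.1624 + 2.303 + 2.6367
 = 8.92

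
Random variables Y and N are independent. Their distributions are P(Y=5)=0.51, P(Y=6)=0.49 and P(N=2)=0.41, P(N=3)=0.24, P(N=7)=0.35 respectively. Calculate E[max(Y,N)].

6.0185

E[max(Y,N)] = Σ_y Σ_n max(y,n) · P(Y=y)P(N=n)
 = 5·0.2091 + 5·0.1224 + 7·0.1785 + 6·0.2009 + 6·0.1176 + 7·0.1715
 = 1.0455 + 0.612 + 1.2495 + 1.2054 + 0.7056 + 1.2005
 = 6.0185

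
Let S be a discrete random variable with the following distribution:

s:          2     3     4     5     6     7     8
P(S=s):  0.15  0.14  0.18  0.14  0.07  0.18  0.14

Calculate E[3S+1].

E[3S+1] = Σ (3s+1)·P(S=s)
 = 7·0.15 + 10·0.14 + 13·0.18 + 16·0.14 + 19·0.07 + 22·0.18 + 25·0.14
 = 1.05 + 1.4 + 2.34 + 2.24 + 1.33 + 3.96 + 3.5
 = 15.82

15.82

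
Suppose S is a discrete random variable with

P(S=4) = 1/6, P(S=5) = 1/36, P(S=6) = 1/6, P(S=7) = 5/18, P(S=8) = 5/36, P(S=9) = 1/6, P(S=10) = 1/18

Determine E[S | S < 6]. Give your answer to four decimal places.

P(S < 6) = 1/6 + 1/36 = 7/36.
E[S | S < 6] = [4·1/6 + 5·1/36] / (7/36)
 = 29/36 / (7/36)
 = 29/7

4.1429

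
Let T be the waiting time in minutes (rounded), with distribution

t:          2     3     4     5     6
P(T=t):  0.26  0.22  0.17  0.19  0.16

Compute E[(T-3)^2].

2.63

E[(T-3)^2] = Σ (t-3)^2·P(T=t)
 = 1·0.26 + 0·0.22 + 1·0.17 + 4·0.19 + 9·0.16
 = 0.26 + 0 + 0.17 + 0.76 + 1.44
 = 2.63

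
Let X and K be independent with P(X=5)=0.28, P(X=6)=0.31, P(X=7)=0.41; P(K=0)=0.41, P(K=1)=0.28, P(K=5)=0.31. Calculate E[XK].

11.2179

E[XK] = Σ_x Σ_k xk · P(X=x)P(K=k)
 = 0·0.1148 + 5·0.0784 + 25·0.0868 + 0·0.1271 + 6·0.0868 + 30·0.0961 + 0·0.1681 + 7·0.1148 + 35·0.1271
 = 0 + 0.392 + 2.17 + 0 + 0.5208 + 2.883 + 0 + 0.8036 + 4.4485
 = 11.2179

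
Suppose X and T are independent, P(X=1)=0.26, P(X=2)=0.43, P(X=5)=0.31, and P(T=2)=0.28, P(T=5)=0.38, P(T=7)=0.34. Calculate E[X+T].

7.51

E[X+T] = Σ_x Σ_t (x+t) · P(X=x)P(T=t)
 = 3·0.0728 + 6·0.0988 + 8·0.0884 + 4·0.1204 + 7·0.1634 + 9·0.1462 + 7·0.0868 + 10·0.1178 + 12·0.1054
 = 0.2184 + 0.5928 + 0.7072 + 0.4816 + 1.1438 + 1.3158 + 0.6076 + 1.178 + 1.2648
 = 7.51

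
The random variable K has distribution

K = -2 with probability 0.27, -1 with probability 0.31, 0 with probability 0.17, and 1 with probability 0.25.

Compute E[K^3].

E[K^3] = Σ k^3·P(K=k)
 = (-8)·0.27 + (-1)·0.31 + 0·0.17 + 1·0.25
 = (-2.16) + (-0.31) + 0 + 0.25
 = -2.22

-2.22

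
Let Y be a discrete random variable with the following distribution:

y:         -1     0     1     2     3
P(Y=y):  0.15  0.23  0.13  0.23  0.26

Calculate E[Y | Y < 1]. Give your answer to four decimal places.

-0.3947

P(Y < 1) = 0.15 + 0.23 = 0.38.
E[Y | Y < 1] = [(-1)·0.15 + 0·0.23] / 0.38
 = -0.15 / 0.38
 = -15/38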